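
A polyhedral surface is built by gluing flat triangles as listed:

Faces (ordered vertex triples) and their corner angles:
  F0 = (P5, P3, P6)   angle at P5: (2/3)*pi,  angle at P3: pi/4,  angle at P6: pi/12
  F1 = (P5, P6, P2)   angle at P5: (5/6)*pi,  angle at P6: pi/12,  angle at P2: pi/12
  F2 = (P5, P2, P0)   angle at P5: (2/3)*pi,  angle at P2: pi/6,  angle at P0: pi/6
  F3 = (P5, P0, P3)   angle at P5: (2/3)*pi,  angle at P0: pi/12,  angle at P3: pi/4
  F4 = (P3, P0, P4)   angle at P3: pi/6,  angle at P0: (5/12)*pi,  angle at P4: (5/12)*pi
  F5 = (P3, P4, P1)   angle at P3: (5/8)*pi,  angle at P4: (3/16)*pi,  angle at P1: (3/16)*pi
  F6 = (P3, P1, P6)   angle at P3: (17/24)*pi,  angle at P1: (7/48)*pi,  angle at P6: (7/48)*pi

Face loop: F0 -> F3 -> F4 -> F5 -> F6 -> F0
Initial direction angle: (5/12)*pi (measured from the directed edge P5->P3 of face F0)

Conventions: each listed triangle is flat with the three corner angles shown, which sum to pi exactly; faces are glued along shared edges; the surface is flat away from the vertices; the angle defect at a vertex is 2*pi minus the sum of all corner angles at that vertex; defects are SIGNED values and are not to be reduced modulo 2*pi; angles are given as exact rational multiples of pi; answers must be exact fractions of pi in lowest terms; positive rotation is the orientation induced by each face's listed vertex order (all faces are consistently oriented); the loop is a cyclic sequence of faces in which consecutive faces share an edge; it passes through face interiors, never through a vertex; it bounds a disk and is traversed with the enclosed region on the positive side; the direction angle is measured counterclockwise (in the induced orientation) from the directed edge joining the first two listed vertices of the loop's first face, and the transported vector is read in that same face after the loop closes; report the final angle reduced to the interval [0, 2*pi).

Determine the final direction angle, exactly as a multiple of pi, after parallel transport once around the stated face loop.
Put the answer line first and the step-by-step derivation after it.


Answer: final direction angle = (5/12)*pi

enclosed vertex P3: corner angles sum to 2*pi, defect = 2*pi - 2*pi = 0
the final direction is the initial angle plus the enclosed defects, taken mod 2*pi in the induced orientation
final angle = (5/12)*pi + 0 = (5/12)*pi (mod 2*pi)


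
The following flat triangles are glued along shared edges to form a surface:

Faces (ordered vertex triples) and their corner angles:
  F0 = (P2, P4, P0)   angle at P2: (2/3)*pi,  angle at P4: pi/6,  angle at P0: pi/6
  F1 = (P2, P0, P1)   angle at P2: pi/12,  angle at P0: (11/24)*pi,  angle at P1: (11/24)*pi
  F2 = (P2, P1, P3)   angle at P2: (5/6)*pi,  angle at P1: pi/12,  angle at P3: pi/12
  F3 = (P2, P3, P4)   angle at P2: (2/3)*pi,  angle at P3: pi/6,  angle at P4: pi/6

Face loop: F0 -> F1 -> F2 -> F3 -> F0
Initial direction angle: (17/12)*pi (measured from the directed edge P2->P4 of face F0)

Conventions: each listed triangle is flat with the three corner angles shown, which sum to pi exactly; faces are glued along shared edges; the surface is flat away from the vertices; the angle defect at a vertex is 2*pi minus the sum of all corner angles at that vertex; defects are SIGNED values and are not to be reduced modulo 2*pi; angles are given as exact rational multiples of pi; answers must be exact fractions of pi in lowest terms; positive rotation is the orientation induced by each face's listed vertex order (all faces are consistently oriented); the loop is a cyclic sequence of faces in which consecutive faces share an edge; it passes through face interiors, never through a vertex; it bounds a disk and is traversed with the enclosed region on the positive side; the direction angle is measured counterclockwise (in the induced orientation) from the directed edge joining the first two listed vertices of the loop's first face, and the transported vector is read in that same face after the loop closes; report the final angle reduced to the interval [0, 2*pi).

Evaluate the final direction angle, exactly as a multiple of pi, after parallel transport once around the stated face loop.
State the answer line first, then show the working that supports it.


Answer: final direction angle = (7/6)*pi

enclosed vertex P2: corner angles sum to (9/4)*pi, defect = 2*pi - (9/4)*pi = -pi/4
adding the enclosed defects to the starting angle (mod 2*pi, induced orientation) gives the holonomy
final angle = (17/12)*pi - pi/4 = (7/6)*pi (mod 2*pi)


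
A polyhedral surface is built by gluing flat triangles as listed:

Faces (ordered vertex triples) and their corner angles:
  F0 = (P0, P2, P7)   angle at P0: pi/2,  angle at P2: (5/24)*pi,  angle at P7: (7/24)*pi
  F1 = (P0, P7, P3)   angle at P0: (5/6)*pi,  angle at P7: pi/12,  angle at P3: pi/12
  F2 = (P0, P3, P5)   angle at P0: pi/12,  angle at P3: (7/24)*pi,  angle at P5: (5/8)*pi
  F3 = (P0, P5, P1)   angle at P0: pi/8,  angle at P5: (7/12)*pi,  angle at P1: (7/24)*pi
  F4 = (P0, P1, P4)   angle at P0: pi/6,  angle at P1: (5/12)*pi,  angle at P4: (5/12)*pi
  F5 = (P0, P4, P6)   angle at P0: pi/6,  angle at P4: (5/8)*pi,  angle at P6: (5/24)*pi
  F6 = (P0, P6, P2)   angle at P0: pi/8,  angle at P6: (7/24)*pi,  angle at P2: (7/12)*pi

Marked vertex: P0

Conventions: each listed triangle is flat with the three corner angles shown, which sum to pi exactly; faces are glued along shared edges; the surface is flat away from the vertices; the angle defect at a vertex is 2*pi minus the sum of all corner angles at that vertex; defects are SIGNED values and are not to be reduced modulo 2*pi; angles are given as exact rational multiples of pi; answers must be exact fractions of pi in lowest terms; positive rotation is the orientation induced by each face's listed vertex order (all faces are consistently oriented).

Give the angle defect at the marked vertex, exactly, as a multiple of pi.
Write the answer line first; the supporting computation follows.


Answer: defect(P0) = 0

Sum of corner angles at P0: 2*pi
defect = 2*pi - 2*pi


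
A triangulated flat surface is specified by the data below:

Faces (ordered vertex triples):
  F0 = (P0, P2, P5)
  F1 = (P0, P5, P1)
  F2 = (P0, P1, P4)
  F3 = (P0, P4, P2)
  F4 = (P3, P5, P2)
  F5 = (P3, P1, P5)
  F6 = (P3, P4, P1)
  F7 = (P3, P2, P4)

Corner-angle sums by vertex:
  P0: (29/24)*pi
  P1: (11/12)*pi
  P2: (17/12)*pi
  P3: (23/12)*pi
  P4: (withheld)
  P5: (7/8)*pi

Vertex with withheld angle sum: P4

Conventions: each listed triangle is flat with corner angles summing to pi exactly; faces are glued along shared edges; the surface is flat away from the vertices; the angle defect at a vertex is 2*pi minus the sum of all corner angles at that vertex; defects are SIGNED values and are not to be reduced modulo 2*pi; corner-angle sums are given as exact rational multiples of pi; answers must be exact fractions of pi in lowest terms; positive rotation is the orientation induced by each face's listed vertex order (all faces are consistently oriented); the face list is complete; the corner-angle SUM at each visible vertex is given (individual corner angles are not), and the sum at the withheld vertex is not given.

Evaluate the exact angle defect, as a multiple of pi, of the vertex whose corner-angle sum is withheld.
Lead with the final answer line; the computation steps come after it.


Answer: defect(P4) = pi/3

V = 6, E = 12, F = 8; chi = V - E + F = 2
Gauss-Bonnet: total defect = 2*pi*chi = 4*pi; visible defects sum to (11/3)*pi


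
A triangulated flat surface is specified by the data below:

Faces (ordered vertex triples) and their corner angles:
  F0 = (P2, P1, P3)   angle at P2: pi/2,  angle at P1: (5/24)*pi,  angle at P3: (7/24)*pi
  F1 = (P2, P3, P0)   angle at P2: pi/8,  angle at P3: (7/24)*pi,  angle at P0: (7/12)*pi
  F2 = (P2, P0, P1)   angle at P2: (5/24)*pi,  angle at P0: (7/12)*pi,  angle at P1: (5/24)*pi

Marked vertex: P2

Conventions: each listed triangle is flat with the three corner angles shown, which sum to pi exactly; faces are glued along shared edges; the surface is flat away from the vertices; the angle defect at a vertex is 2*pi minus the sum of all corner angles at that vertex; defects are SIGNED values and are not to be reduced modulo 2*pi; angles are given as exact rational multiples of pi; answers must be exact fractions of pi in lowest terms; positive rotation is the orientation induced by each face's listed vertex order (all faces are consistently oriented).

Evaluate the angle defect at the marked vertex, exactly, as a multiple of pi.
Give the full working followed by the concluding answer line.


Sum of corner angles at P2: (5/6)*pi
defect = 2*pi - (5/6)*pi

Answer: defect(P2) = (7/6)*pi


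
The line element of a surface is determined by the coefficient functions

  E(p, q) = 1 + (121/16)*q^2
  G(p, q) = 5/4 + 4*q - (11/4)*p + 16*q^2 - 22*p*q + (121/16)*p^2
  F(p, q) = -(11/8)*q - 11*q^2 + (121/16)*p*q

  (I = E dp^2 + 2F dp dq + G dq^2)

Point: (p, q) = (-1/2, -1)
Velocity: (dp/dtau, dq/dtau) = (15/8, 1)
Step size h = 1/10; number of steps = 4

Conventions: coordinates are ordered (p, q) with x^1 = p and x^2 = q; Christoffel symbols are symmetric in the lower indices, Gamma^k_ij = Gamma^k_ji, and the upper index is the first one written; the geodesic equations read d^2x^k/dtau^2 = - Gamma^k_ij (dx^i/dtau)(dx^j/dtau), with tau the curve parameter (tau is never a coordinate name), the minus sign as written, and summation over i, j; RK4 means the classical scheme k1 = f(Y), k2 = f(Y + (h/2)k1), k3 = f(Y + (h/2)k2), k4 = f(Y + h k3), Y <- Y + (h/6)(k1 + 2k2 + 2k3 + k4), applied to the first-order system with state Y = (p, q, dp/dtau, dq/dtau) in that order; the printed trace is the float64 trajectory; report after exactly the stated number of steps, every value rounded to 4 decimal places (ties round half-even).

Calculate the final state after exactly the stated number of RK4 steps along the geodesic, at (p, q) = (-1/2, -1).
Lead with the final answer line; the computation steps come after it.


Answer: p = 0.3498, q = -0.6979, dp/dtau = 2.3268, dq/dtau = 0.5010

f(Y) = (dp/dtau, dq/dtau, -Gamma^p_ij Y'^i Y'^j, -Gamma^q_ij Y'^i Y'^j) with the Gammas evaluated at the stage position; h = 0.100000; intermediate values shown to 6 dp
step 0: p = -0.5000, q = -1.0000, dp/dtau = 1.8750, dq/dtau = 1.0000
step 1:
  k1: at (p, q) = (-0.500000, -1.000000), (dp/dtau, dq/dtau) = (1.875000, 1.000000); Gamma_ppp = 0.000000, Gamma_ppq = -0.578256, Gamma_pqq = 0.841099, Gamma_qpp = 0.000000, Gamma_qpq = 0.446834, Gamma_qqq = -0.649940; k1 = (1.875000, 1.000000, 1.327360, -1.025687)
  k2: at (p, q) = (-0.406250, -0.950000), (dp/dtau, dq/dtau) = (1.941368, 0.948716); Gamma_ppp = 0.000000, Gamma_ppq = -0.570649, Gamma_pqq = 0.830035, Gamma_qpp = 0.000000, Gamma_qpq = 0.476792, Gamma_qqq = -0.693516; k2 = (1.941368, 0.948716, 1.354968, -1.132111)
  k3: at (p, q) = (-0.402932, -0.952564), (dp/dtau, dq/dtau) = (1.942748, 0.943394); Gamma_ppp = 0.000000, Gamma_ppq = -0.566703, Gamma_pqq = 0.824295, Gamma_qpp = 0.000000, Gamma_qpq = 0.476414, Gamma_qqq = -0.692966; k3 = (1.942748, 0.943394, 1.343665, -1.129587)
  k4: at (p, q) = (-0.305725, -0.905661), (dp/dtau, dq/dtau) = (2.009366, 0.887041); Gamma_ppp = 0.000000, Gamma_ppq = -0.551899, Gamma_pqq = 0.802762, Gamma_qpp = 0.000000, Gamma_qpq = 0.505659, Gamma_qqq = -0.735504; k4 = (2.009366, 0.887041, 1.335753, -1.223839)
  Y <- Y + (h/6)(k1 + 2k2 + 2k3 + k4): p = -0.3058, q = -0.9055, dp/dtau = 2.0093, dq/dtau = 0.8871
step 2:
  k1: at (p, q) = (-0.305790, -0.905479), (dp/dtau, dq/dtau) = (2.009340, 0.887118); Gamma_ppp = 0.000000, Gamma_ppq = -0.552083, Gamma_pqq = 0.803030, Gamma_qpp = 0.000000, Gamma_qpq = 0.505728, Gamma_qqq = -0.735605; k1 = (2.009340, 0.887118, 1.336232, -1.224038)
  k2: at (p, q) = (-0.205323, -0.861123), (dp/dtau, dq/dtau) = (2.076151, 0.825916); Gamma_ppp = 0.000000, Gamma_ppq = -0.530678, Gamma_pqq = 0.771896, Gamma_qpp = 0.000000, Gamma_qpq = 0.533315, Gamma_qqq = -0.775731; k2 = (2.076151, 0.825916, 1.293397, -1.299823)
  k3: at (p, q) = (-0.201982, -0.864183), (dp/dtau, dq/dtau) = (2.074009, 0.822127); Gamma_ppp = 0.000000, Gamma_ppq = -0.526456, Gamma_pqq = 0.765754, Gamma_qpp = 0.000000, Gamma_qpq = 0.531945, Gamma_qqq = -0.773738; k3 = (2.074009, 0.822127, 1.277752, -1.291074)
  k4: at (p, q) = (-0.098389, -0.823266), (dp/dtau, dq/dtau) = (2.137115, 0.758011); Gamma_ppp = 0.000000, Gamma_ppq = -0.498531, Gamma_pqq = 0.725136, Gamma_qpp = 0.000000, Gamma_qpq = 0.555456, Gamma_qqq = -0.807935; k4 = (2.137115, 0.758011, 1.198547, -1.335403)
  Y <- Y + (h/6)(k1 + 2k2 + 2k3 + k4): p = -0.0983, q = -0.8231, dp/dtau = 2.1373, dq/dtau = 0.7581
step 3:
  k1: at (p, q) = (-0.098344, -0.823125), (dp/dtau, dq/dtau) = (2.137291, 0.758097); Gamma_ppp = 0.000000, Gamma_ppq = -0.498604, Gamma_pqq = 0.725242, Gamma_qpp = 0.000000, Gamma_qpq = 0.555535, Gamma_qqq = -0.808052; k1 = (2.137291, 0.758097, 1.198946, -1.335843)
  k2: at (p, q) = (0.008521, -0.785221), (dp/dtau, dq/dtau) = (2.197238, 0.691305); Gamma_ppp = 0.000000, Gamma_ppq = -0.465328, Gamma_pqq = 0.676840, Gamma_qpp = 0.000000, Gamma_qpq = 0.574143, Gamma_qqq = -0.835117; k2 = (2.197238, 0.691305, 1.090167, -1.345098)
  k3: at (p, q) = (0.011518, -0.788560), (dp/dtau, dq/dtau) = (2.191799, 0.690842); Gamma_ppp = 0.000000, Gamma_ppq = -0.461688, Gamma_pqq = 0.671546, Gamma_qpp = 0.000000, Gamma_qpq = 0.571838, Gamma_qqq = -0.831765; k3 = (2.191799, 0.690842, 1.077660, -1.334770)
  k4: at (p, q) = (0.120836, -0.754041), (dp/dtau, dq/dtau) = (2.245057, 0.624620); Gamma_ppp = 0.000000, Gamma_ppq = -0.425123, Gamma_pqq = 0.618361, Gamma_qpp = 0.000000, Gamma_qpq = 0.583979, Gamma_qqq = -0.849424; k4 = (2.245057, 0.624620, 0.951053, -1.306435)
  Y <- Y + (h/6)(k1 + 2k2 + 2k3 + k4): p = 0.1210, q = -0.7540, dp/dtau = 2.2454, dq/dtau = 0.6247
step 4:
  k1: at (p, q) = (0.120997, -0.754009), (dp/dtau, dq/dtau) = (2.245385, 0.624730); Gamma_ppp = 0.000000, Gamma_ppq = -0.425060, Gamma_pqq = 0.618269, Gamma_qpp = 0.000000, Gamma_qpq = 0.583982, Gamma_qqq = -0.849429; k1 = (2.245385, 0.624730, 0.951212, -1.306852)
  k2: at (p, q) = (0.233266, -0.722772), (dp/dtau, dq/dtau) = (2.292946, 0.559388); Gamma_ppp = 0.000000, Gamma_ppq = -0.386366, Gamma_pqq = 0.561987, Gamma_qpp = 0.000000, Gamma_qpq = 0.589489, Gamma_qqq = -0.857438; k2 = (2.292946, 0.559388, 0.815287, -1.243905)
  k3: at (p, q) = (0.235644, -0.726039), (dp/dtau, dq/dtau) = (2.286149, 0.562535); Gamma_ppp = 0.000000, Gamma_ppq = -0.383903, Gamma_pqq = 0.558405, Gamma_qpp = 0.000000, Gamma_qpq = 0.586866, Gamma_qqq = -0.853623; k3 = (2.286149, 0.562535, 0.810725, -1.239340)
  k4: at (p, q) = (0.349612, -0.697755), (dp/dtau, dq/dtau) = (2.326458, 0.500796); Gamma_ppp = 0.000000, Gamma_ppq = -0.345783, Gamma_pqq = 0.502958, Gamma_qpp = 0.000000, Gamma_qpq = 0.586110, Gamma_qqq = -0.852524; k4 = (2.326458, 0.500796, 0.679592, -1.151922)
  Y <- Y + (h/6)(k1 + 2k2 + 2k3 + k4): p = 0.3498, q = -0.6979, dp/dtau = 2.3268, dq/dtau = 0.5010


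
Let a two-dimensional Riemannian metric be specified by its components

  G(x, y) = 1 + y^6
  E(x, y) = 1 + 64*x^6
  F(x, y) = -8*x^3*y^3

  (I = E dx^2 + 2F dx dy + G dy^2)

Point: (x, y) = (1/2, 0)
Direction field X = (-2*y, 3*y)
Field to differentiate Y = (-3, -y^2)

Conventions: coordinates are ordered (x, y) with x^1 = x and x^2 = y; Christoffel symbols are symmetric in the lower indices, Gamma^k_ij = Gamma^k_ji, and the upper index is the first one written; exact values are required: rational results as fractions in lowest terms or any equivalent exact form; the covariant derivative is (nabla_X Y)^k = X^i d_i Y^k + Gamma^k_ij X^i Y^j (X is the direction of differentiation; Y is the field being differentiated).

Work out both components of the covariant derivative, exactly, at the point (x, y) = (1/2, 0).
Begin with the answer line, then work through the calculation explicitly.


Answer: (nabla_X Y)^x = 0, (nabla_X Y)^y = 0

E = 2, F = 0, G = 1 at the point
E_x = 12, E_y = 0, F_x = 0, F_y = 0, G_x = 0, G_y = 0
EG - F^2 = 2;  g^inv = (1/2) * [[1, 0], [0, 2]]
first-kind symbols [ij,l] = (1/2)(d_i g_jl + d_j g_il - d_l g_ij): [xx,x] = E_x/2 = 6, [xx,y] = F_x - E_y/2 = 0, [xy,x] = E_y/2 = 0, [xy,y] = G_x/2 = 0, [yy,x] = F_y - G_x/2 = 0, [yy,y] = G_y/2 = 0
Gamma^x_ij = (G*[ij,x] - F*[ij,y])/(EG - F^2), Gamma^y_ij = (E*[ij,y] - F*[ij,x])/(EG - F^2)
Gamma_xxx = 3, Gamma_xxy = 0, Gamma_xyy = 0, Gamma_yxx = 0, Gamma_yxy = 0, Gamma_yyy = 0
X = (0, 0), Y = (-3, 0) at the point


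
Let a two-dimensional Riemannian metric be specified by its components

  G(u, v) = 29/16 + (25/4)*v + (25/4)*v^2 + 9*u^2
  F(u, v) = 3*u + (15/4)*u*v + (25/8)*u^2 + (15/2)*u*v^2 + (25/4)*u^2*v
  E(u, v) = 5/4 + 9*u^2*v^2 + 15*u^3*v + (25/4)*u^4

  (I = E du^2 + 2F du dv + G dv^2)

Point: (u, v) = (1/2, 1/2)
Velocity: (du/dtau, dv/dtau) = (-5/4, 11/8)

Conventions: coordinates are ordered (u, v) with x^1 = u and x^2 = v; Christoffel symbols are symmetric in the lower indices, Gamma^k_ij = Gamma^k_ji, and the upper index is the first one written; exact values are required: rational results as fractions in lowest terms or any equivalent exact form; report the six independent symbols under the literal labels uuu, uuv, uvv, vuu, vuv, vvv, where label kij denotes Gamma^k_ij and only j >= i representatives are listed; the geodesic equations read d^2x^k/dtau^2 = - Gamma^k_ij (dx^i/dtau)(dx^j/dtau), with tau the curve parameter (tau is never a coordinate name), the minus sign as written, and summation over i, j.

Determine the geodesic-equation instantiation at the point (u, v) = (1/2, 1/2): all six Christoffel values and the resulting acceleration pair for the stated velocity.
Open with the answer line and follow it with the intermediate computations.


Answer: Gamma_uuu = -1505/794, Gamma_uuv = -534/397, Gamma_uvv = -940/397, Gamma_vuu = 7367/3176, Gamma_vuv = 1011/794, Gamma_vvv = 814/397; accelerations (d^2u/dtau^2, d^2v/dtau^2) = (35755/12704, -158743/50816)

E = 201/64, F = 79/16, G = 35/4 at the point
E_u = 11, E_v = 33/8, F_u = 13, F_v = 115/16, G_u = 9, G_v = 25/2
EG - F^2 = 397/128;  g^inv = (128/397) * [[35/4, -79/16], [-79/16, 201/64]]
first-kind symbols [ij,l] = (1/2)(d_i g_jl + d_j g_il - d_l g_ij): [uu,u] = E_u/2 = 11/2, [uu,v] = F_u - E_v/2 = 175/16, [uv,u] = E_v/2 = 33/16, [uv,v] = G_u/2 = 9/2, [vv,u] = F_v - G_u/2 = 43/16, [vv,v] = G_v/2 = 25/4
Gamma^u_ij = (G*[ij,u] - F*[ij,v])/(EG - F^2), Gamma^v_ij = (E*[ij,v] - F*[ij,u])/(EG - F^2)
Gamma_uuu = -1505/794, Gamma_uuv = -534/397, Gamma_uvv = -940/397, Gamma_vuu = 7367/3176, Gamma_vuv = 1011/794, Gamma_vvv = 814/397
d^2u/dtau^2 = -(Gamma_uuu*(-5/4)^2 + 2*Gamma_uuv*(-5/4)*(11/8) + Gamma_uvv*(11/8)^2) = 35755/12704
d^2v/dtau^2 = -(Gamma_vuu*(-5/4)^2 + 2*Gamma_vuv*(-5/4)*(11/8) + Gamma_vvv*(11/8)^2) = -158743/50816


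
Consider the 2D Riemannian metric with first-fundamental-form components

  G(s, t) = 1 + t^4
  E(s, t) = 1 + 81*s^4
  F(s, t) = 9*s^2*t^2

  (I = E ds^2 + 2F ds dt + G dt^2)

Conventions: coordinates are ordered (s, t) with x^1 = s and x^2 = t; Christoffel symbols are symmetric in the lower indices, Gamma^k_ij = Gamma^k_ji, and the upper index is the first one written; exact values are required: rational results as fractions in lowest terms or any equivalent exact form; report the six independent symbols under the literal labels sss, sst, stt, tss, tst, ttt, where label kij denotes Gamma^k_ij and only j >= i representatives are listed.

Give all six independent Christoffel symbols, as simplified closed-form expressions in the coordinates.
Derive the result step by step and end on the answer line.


E = 1 + 81*s^4; F = 9*s^2*t^2; G = 1 + t^4
Gamma^k_ij = (1/2) g^{kl} (d_i g_jl + d_j g_il - d_l g_ij), with g^inv = (1/(EG-F^2)) [[G, -F], [-F, E]]
first partials: E_s = 324*s^3, E_t = 0, F_s = 18*s*t^2, F_t = 18*s^2*t, G_s = 0, G_t = 4*t^3
D = EG - F^2 = 1 + t^4 + 81*s^4
expanded: Gamma^s_ss = (G E_s - 2F F_s + F E_t)/(2D), Gamma^s_st = (G E_t - F G_s)/(2D), Gamma^s_tt = (2G F_t - G G_s - F G_t)/(2D), Gamma^t_ss = (2E F_s - E E_t - F E_s)/(2D), Gamma^t_st = (E G_s - F E_t)/(2D), Gamma^t_tt = (E G_t - 2F F_t + F G_s)/(2D); substitute and cancel common factors

Answer: Gamma_sss = 162*s^3/(81*s^4 + t^4 + 1), Gamma_sst = 0, Gamma_stt = 18*s^2*t/(81*s^4 + t^4 + 1), Gamma_tss = 18*s*t^2/(81*s^4 + t^4 + 1), Gamma_tst = 0, Gamma_ttt = 2*t^3/(81*s^4 + t^4 + 1)


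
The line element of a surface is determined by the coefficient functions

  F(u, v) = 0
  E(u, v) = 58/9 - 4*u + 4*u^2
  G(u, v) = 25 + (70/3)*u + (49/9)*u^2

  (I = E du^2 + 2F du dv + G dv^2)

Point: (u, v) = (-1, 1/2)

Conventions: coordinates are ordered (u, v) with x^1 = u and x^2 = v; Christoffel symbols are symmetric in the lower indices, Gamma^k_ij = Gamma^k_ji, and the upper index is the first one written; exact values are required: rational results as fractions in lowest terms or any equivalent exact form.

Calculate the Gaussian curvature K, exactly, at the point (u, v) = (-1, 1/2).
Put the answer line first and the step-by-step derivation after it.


Answer: K = -1701/67600

E = 130/9, F = 0, G = 64/9, EG - F^2 = 8320/81 at the point
E_u = -12, E_v = 0, F_u = 0, F_v = 0, G_u = 112/9, G_v = 0
E_vv = 0, F_uv = 0, G_uu = 98/9
The intrinsic route: Brioschi's K = (det M1 - det M2)/(EG - F^2)^2.
M1 = [[-E_vv/2 + F_uv - G_uu/2, E_u/2, F_u - E_v/2], [F_v - G_u/2, E, F], [G_v/2, F, G]] = [[-49/9, -6, 0], [-56/9, 130/9, 0], [0, 0, 64/9]]; det M1 = -601216/729
M2 = [[0, E_v/2, G_u/2], [E_v/2, E, F], [G_u/2, F, G]] = [[0, 0, 56/9], [0, 130/9, 0], [56/9, 0, 64/9]]; det M2 = -407680/729
det M1 - det M2 = -7168/27; K = -7168/27 / (8320/81)^2 = -1701/67600


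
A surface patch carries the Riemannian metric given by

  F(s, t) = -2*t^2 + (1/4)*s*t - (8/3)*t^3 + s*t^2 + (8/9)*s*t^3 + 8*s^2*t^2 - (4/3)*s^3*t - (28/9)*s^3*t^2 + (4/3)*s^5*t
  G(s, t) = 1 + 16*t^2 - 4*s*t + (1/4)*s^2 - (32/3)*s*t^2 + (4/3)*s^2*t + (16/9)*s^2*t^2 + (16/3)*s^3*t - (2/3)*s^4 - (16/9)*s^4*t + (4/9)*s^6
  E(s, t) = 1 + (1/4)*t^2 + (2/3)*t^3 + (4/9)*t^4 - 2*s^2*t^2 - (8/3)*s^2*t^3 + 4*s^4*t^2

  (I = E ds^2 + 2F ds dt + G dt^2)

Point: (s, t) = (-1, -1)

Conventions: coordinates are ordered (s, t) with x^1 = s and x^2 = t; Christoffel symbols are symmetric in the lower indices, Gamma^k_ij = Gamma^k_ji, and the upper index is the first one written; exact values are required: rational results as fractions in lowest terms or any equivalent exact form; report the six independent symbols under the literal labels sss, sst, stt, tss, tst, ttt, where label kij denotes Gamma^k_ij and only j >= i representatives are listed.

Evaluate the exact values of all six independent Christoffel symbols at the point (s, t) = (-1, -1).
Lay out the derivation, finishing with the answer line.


E = 205/36, F = 143/12, G = 125/4 at the point
E_s = -52/3, E_t = -221/18, F_s = -1013/36, F_t = -977/36, G_s = -187/6, G_t = -176/3
EG - F^2 = 647/18;  g^inv = (18/647) * [[125/4, -143/12], [-143/12, 205/36]]
first-kind symbols [ij,l] = (1/2)(d_i g_jl + d_j g_il - d_l g_ij): [ss,s] = E_s/2 = -26/3, [ss,t] = F_s - E_t/2 = -22, [st,s] = E_t/2 = -221/36, [st,t] = G_s/2 = -187/12, [tt,s] = F_t - G_s/2 = -104/9, [tt,t] = G_t/2 = -88/3
Gamma^s_ij = (G*[ij,s] - F*[ij,t])/(EG - F^2), Gamma^t_ij = (E*[ij,t] - F*[ij,s])/(EG - F^2)

Answer: Gamma_sss = -156/647, Gamma_sst = -221/1294, Gamma_stt = -208/647, Gamma_tss = -396/647, Gamma_tst = -561/1294, Gamma_ttt = -528/647


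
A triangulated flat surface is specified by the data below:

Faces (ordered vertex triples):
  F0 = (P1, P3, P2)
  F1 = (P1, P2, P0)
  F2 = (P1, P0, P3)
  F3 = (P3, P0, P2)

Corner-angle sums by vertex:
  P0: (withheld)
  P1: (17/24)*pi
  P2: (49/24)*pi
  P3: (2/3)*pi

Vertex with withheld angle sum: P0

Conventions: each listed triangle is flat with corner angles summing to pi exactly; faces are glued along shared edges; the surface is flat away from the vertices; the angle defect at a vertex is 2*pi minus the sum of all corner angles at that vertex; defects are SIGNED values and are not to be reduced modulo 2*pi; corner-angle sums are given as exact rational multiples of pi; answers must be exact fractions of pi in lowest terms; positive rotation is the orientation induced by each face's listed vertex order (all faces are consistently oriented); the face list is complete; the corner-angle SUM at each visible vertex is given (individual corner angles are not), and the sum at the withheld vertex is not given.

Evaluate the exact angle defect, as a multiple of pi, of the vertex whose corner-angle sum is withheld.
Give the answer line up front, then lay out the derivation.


Answer: defect(P0) = (17/12)*pi

V = 4, E = 6, F = 4; chi = V - E + F = 2
Gauss-Bonnet: total defect = 2*pi*chi = 4*pi; visible defects sum to (31/12)*pi


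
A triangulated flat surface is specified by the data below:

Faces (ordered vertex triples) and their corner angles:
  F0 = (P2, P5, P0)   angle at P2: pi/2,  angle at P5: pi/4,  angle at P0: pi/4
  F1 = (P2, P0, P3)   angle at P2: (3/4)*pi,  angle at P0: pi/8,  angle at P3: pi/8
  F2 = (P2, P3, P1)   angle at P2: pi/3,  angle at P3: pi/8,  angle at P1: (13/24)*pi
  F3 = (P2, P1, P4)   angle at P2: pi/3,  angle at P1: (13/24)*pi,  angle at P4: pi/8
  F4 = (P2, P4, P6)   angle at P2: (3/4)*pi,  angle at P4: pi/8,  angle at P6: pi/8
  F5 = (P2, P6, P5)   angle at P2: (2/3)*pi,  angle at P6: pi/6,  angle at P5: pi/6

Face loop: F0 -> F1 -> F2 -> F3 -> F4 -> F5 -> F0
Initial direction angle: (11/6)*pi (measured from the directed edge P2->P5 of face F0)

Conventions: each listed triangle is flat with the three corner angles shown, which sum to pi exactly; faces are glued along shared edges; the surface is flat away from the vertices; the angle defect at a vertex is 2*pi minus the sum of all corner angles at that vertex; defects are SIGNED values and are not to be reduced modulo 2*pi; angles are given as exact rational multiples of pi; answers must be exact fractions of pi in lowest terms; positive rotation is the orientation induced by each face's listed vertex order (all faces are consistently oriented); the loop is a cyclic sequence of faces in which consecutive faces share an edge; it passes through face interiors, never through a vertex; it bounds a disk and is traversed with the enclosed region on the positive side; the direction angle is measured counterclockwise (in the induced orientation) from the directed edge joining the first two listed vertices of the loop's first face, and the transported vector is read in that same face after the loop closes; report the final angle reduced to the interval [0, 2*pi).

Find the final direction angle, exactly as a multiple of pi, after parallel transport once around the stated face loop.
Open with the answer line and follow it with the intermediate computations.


Answer: final direction angle = pi/2

enclosed vertex P2: corner angles sum to (10/3)*pi, defect = 2*pi - (10/3)*pi = (-4/3)*pi
final direction = starting direction + enclosed defect total, reduced mod 2*pi (induced orientation)
final angle = (11/6)*pi - (4/3)*pi = pi/2 (mod 2*pi)


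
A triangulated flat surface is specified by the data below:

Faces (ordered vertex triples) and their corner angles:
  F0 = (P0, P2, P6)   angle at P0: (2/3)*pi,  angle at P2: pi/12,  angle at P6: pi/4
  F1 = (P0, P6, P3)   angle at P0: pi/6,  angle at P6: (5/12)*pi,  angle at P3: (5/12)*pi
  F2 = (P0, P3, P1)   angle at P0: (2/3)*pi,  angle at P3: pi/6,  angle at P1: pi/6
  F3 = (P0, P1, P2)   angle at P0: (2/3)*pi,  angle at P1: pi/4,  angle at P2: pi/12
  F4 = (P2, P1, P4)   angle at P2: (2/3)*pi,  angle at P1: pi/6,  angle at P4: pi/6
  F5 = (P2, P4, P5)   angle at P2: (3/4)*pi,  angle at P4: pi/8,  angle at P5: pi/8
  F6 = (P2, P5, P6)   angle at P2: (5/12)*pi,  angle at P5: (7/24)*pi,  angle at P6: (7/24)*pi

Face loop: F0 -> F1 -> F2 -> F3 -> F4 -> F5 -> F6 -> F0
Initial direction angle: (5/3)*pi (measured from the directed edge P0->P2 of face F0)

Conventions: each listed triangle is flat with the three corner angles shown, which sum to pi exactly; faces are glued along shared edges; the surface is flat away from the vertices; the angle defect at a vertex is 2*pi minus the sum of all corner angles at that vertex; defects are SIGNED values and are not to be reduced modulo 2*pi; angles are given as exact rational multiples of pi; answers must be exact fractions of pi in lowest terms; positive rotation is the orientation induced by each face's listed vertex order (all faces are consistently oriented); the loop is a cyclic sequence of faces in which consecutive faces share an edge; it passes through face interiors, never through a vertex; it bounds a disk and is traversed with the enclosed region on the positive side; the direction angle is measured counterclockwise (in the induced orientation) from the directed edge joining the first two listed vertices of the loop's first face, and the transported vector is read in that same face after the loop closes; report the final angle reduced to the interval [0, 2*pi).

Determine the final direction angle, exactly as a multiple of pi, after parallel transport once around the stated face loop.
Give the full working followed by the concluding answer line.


enclosed vertex P0: corner angles sum to (13/6)*pi, defect = 2*pi - (13/6)*pi = -pi/6
enclosed vertex P2: corner angles sum to 2*pi, defect = 2*pi - 2*pi = 0
adding the enclosed defects to the starting angle (mod 2*pi, induced orientation) gives the holonomy
final angle = (5/3)*pi - pi/6 = (3/2)*pi (mod 2*pi)

Answer: final direction angle = (3/2)*pi


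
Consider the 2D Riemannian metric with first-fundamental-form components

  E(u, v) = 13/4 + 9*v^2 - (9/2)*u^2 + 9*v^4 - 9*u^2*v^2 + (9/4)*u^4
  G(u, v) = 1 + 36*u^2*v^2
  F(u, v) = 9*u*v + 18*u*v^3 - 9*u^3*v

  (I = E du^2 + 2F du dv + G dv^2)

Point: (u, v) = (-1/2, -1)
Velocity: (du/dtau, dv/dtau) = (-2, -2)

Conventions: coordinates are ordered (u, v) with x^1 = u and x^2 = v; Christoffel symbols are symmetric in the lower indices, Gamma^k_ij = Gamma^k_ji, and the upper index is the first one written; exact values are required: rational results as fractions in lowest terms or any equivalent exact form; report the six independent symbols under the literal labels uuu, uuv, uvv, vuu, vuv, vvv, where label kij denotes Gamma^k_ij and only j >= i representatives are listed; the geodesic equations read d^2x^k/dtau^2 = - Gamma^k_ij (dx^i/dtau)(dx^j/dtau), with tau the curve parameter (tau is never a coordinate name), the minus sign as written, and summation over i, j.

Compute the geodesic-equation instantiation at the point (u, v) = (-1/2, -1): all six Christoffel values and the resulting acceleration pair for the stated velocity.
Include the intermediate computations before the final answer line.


E = 1153/64, F = 99/8, G = 10 at the point
E_u = 99/8, E_v = -99/2, F_u = -81/4, F_v = -243/8, G_u = -36, G_v = -18
EG - F^2 = 1729/64;  g^inv = (64/1729) * [[10, -99/8], [-99/8, 1153/64]]
first-kind symbols [ij,l] = (1/2)(d_i g_jl + d_j g_il - d_l g_ij): [uu,u] = E_u/2 = 99/16, [uu,v] = F_u - E_v/2 = 9/2, [uv,u] = E_v/2 = -99/4, [uv,v] = G_u/2 = -18, [vv,u] = F_v - G_u/2 = -99/8, [vv,v] = G_v/2 = -9
Gamma^u_ij = (G*[ij,u] - F*[ij,v])/(EG - F^2), Gamma^v_ij = (E*[ij,v] - F*[ij,u])/(EG - F^2)
Gamma_uuu = 396/1729, Gamma_uuv = -1584/1729, Gamma_uvv = -792/1729, Gamma_vuu = 288/1729, Gamma_vuv = -1152/1729, Gamma_vvv = -576/1729
d^2u/dtau^2 = -(Gamma_uuu*(-2)^2 + 2*Gamma_uuv*(-2)*(-2) + Gamma_uvv*(-2)^2) = 14256/1729
d^2v/dtau^2 = -(Gamma_vuu*(-2)^2 + 2*Gamma_vuv*(-2)*(-2) + Gamma_vvv*(-2)^2) = 10368/1729

Answer: Gamma_uuu = 396/1729, Gamma_uuv = -1584/1729, Gamma_uvv = -792/1729, Gamma_vuu = 288/1729, Gamma_vuv = -1152/1729, Gamma_vvv = -576/1729; accelerations (d^2u/dtau^2, d^2v/dtau^2) = (14256/1729, 10368/1729)


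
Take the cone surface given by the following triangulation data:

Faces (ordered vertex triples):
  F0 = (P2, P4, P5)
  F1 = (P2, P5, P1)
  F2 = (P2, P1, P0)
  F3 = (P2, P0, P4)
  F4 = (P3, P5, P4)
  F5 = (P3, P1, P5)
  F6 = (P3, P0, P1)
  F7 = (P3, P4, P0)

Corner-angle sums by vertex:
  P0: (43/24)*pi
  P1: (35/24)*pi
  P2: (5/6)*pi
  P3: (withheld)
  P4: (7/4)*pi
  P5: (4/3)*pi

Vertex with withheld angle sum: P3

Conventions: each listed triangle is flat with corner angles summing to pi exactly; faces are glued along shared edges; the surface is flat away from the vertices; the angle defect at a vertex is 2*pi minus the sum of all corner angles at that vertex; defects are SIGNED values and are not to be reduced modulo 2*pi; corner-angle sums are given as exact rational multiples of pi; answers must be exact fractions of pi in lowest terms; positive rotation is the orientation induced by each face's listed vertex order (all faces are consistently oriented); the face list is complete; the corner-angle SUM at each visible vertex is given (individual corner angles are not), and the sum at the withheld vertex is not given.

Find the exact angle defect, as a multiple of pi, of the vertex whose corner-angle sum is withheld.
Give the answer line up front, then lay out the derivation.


Answer: defect(P3) = (7/6)*pi

V = 6, E = 12, F = 8; chi = V - E + F = 2
Gauss-Bonnet: total defect = 2*pi*chi = 4*pi; visible defects sum to (17/6)*pi


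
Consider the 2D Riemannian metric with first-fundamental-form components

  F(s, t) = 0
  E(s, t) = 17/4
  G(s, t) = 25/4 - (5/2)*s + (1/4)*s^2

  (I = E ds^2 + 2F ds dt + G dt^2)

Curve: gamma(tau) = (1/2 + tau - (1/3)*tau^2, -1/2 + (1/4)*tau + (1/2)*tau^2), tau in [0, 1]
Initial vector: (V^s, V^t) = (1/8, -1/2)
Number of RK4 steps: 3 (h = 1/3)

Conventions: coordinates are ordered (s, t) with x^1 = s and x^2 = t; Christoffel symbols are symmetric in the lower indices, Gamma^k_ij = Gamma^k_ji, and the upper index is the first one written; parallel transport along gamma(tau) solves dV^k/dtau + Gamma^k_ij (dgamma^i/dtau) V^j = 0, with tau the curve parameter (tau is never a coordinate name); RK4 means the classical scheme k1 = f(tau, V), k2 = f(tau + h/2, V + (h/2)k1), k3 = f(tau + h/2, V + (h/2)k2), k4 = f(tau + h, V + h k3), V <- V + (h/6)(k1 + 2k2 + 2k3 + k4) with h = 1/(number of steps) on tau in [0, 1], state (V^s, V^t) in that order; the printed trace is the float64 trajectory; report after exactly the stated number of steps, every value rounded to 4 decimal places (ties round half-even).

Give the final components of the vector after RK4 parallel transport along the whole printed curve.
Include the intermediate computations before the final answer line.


gamma'(tau) = (1 - (2/3)*tau, 1/4 + tau); f(tau, V)^k = -Gamma^k_ij(gamma(tau)) gamma'^i(tau) V^j; h = 1/3; intermediate values shown to 6 dp
curve data and Christoffel symbols at the stage parameters:
  tau = 0.000000: gamma = (0.500000, -0.500000), gamma' = (1.000000, 0.250000); Gamma_sss = 0.000000, Gamma_sst = 0.000000, Gamma_stt = 0.264706, Gamma_tss = 0.000000, Gamma_tst = -0.222222, Gamma_ttt = 0.000000
  tau = 0.166667: gamma = (0.657407, -0.444444), gamma' = (0.888889, 0.416667); Gamma_sss = 0.000000, Gamma_sst = 0.000000, Gamma_stt = 0.255447, Gamma_tss = 0.000000, Gamma_tst = -0.230277, Gamma_ttt = 0.000000
  tau = 0.333333: gamma = (0.796296, -0.361111), gamma' = (0.777778, 0.583333); Gamma_sss = 0.000000, Gamma_sst = 0.000000, Gamma_stt = 0.247277, Gamma_tss = 0.000000, Gamma_tst = -0.237885, Gamma_ttt = 0.000000
  tau = 0.500000: gamma = (0.916667, -0.250000), gamma' = (0.666667, 0.750000); Gamma_sss = 0.000000, Gamma_sst = 0.000000, Gamma_stt = 0.240196, Gamma_tss = 0.000000, Gamma_tst = -0.244898, Gamma_ttt = 0.000000
  tau = 0.666667: gamma = (1.018519, -0.111111), gamma' = (0.555556, 0.916667); Gamma_sss = 0.000000, Gamma_sst = 0.000000, Gamma_stt = 0.234205, Gamma_tss = 0.000000, Gamma_tst = -0.251163, Gamma_ttt = 0.000000
  tau = 0.833333: gamma = (1.101852, 0.055556), gamma' = (0.444444, 1.083333); Gamma_sss = 0.000000, Gamma_sst = 0.000000, Gamma_stt = 0.229303, Gamma_tss = 0.000000, Gamma_tst = -0.256532, Gamma_ttt = 0.000000
  tau = 1.000000: gamma = (1.166667, 0.250000), gamma' = (0.333333, 1.250000); Gamma_sss = 0.000000, Gamma_sst = 0.000000, Gamma_stt = 0.225490, Gamma_tss = 0.000000, Gamma_tst = -0.260870, Gamma_ttt = 0.000000
step 0: V^s = 0.1250, V^t = -0.5000
step 1: k1 = (0.033088, -0.104167), k2 = (0.055066, -0.093376), k3 = (0.054874, -0.092657), k4 = (0.076577, -0.078341); V <- V + (h/6)(k1 + 2k2 + 2k3 + k4): V^s = 0.1433, V^t = -0.5308
step 2: k1 = (0.076567, -0.078325), k2 = (0.097975, -0.060128), k3 = (0.097429, -0.058978), k4 = (0.118179, -0.036338); V <- V + (h/6)(k1 + 2k2 + 2k3 + k4): V^s = 0.1758, V^t = -0.5504
step 3: k1 = (0.118167, -0.036318), k2 = (0.138233, -0.009105), k3 = (0.137106, -0.007658), k4 = (0.155861, 0.024158); V <- V + (h/6)(k1 + 2k2 + 2k3 + k4): V^s = 0.2217, V^t = -0.5530

Answer: V^s = 0.2217, V^t = -0.5530


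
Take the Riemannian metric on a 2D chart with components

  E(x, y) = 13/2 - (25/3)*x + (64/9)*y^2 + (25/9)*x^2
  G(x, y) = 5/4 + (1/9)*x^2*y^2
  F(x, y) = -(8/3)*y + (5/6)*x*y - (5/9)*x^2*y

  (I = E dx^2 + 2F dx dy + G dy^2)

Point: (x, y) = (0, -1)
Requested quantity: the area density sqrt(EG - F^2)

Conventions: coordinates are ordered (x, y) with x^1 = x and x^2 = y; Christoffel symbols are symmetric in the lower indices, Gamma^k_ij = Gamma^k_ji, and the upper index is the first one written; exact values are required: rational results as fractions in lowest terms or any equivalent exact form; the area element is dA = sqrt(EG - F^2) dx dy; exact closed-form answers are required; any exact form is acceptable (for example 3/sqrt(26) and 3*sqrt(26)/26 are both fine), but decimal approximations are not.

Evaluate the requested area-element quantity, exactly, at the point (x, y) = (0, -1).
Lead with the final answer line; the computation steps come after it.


Answer: sqrt(EG - F^2) = sqrt(1426)/12

E = 245/18, F = 8/3, G = 5/4; EG - F^2 = 713/72


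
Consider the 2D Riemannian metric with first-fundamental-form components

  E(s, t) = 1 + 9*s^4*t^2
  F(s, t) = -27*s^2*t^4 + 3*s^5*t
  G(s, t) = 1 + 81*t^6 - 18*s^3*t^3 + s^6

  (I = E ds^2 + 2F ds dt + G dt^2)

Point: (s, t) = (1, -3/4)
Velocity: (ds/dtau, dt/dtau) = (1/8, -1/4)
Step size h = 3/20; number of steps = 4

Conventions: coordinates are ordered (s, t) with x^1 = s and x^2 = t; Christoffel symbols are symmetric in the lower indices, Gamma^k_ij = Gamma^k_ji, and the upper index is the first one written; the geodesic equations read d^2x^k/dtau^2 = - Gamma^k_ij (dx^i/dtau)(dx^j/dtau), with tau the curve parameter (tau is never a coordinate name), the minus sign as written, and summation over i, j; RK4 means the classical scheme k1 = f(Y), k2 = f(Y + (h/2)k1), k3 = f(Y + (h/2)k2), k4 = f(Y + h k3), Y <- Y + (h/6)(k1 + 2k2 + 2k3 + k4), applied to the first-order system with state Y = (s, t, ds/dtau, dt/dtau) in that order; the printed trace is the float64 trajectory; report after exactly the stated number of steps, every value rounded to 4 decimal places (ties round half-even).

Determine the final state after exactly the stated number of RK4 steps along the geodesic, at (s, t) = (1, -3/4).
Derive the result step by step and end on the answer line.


f(Y) = (ds/dtau, dt/dtau, -Gamma^s_ij Y'^i Y'^j, -Gamma^t_ij Y'^i Y'^j) with the Gammas evaluated at the stage position; h = 0.150000; intermediate values shown to 6 dp
step 0: s = 1.0000, t = -0.7500, ds/dtau = 0.1250, dt/dtau = -0.2500
step 1:
  k1: at (s, t) = (1.000000, -0.750000), (ds/dtau, dt/dtau) = (0.125000, -0.250000); Gamma_sss = 0.348267, Gamma_sst = -0.232178, Gamma_stt = 1.175402, Gamma_tss = -0.742486, Gamma_tst = 0.494991, Gamma_ttt = -2.505891; k1 = (0.125000, -0.250000, -0.093415, 0.199156)
  k2: at (s, t) = (1.009375, -0.768750), (ds/dtau, dt/dtau) = (0.117994, -0.235063); Gamma_sss = 0.334473, Gamma_sst = -0.219583, Gamma_stt = 1.146321, Gamma_tss = -0.728422, Gamma_tst = 0.478212, Gamma_ttt = -2.496479; k2 = (0.117994, -0.235063, -0.080177, 0.174611)
  k3: at (s, t) = (1.008850, -0.767630), (ds/dtau, dt/dtau) = (0.118987, -0.236904); Gamma_sss = 0.335298, Gamma_sst = -0.220331, Gamma_stt = 1.148071, Gamma_tss = -0.729263, Gamma_tst = 0.479213, Gamma_ttt = -2.497019; k3 = (0.118987, -0.236904, -0.081603, 0.177483)
  k4: at (s, t) = (1.017848, -0.785536), (ds/dtau, dt/dtau) = (0.112760, -0.223378); Gamma_sss = 0.322614, Gamma_sst = -0.209012, Gamma_stt = 1.120415, Gamma_tss = -0.715803, Gamma_tst = 0.463746, Gamma_ttt = -2.485929; k4 = (0.112760, -0.223378, -0.070537, 0.156505)
  Y <- Y + (h/6)(k1 + 2k2 + 2k3 + k4): s = 1.0178, t = -0.7854, ds/dtau = 0.1128, dt/dtau = -0.2235
step 2:
  k1: at (s, t) = (1.017793, -0.785433), (ds/dtau, dt/dtau) = (0.112812, -0.223504); Gamma_sss = 0.322684, Gamma_sst = -0.209073, Gamma_stt = 1.120571, Gamma_tss = -0.715880, Gamma_tst = 0.463832, Gamma_ttt = -2.486007; k1 = (0.112812, -0.223504, -0.070627, 0.156687)
  k2: at (s, t) = (1.026254, -0.802196), (ds/dtau, dt/dtau) = (0.107515, -0.211752); Gamma_sss = 0.311271, Gamma_sst = -0.199106, Gamma_stt = 1.094906, Gamma_tss = -0.703310, Gamma_tst = 0.449874, Gamma_ttt = -2.473914; k2 = (0.107515, -0.211752, -0.061759, 0.139542)
  k3: at (s, t) = (1.025857, -0.801314), (ds/dtau, dt/dtau) = (0.108180, -0.213038); Gamma_sss = 0.311881, Gamma_sst = -0.199638, Gamma_stt = 1.096271, Gamma_tss = -0.703969, Gamma_tst = 0.450617, Gamma_ttt = -2.474471; k3 = (0.108180, -0.213038, -0.062606, 0.141313)
  k4: at (s, t) = (1.034020, -0.817389), (ds/dtau, dt/dtau) = (0.103421, -0.202307); Gamma_sss = 0.301343, Gamma_sst = -0.190604, Gamma_stt = 1.071947, Gamma_tss = -0.691982, Gamma_tst = 0.437689, Gamma_ttt = -2.461541; k4 = (0.103421, -0.202307, -0.055072, 0.126463)
  Y <- Y + (h/6)(k1 + 2k2 + 2k3 + k4): s = 1.0340, t = -0.8173, ds/dtau = 0.1035, dt/dtau = -0.2024
step 3:
  k1: at (s, t) = (1.033984, -0.817318), (ds/dtau, dt/dtau) = (0.103451, -0.202382); Gamma_sss = 0.301389, Gamma_sst = -0.190642, Gamma_stt = 1.072053, Gamma_tss = -0.692035, Gamma_tst = 0.437745, Gamma_ttt = -2.461602; k1 = (0.103451, -0.202382, -0.055118, 0.126560)
  k2: at (s, t) = (1.041742, -0.832496), (ds/dtau, dt/dtau) = (0.099318, -0.192890); Gamma_sss = 0.291819, Gamma_sst = -0.182584, Gamma_stt = 1.049418, Gamma_tss = -0.680809, Gamma_tst = 0.425965, Gamma_ttt = -2.448273; k2 = (0.099318, -0.192890, -0.048920, 0.114128)
  k3: at (s, t) = (1.041432, -0.831784), (ds/dtau, dt/dtau) = (0.099783, -0.193823); Gamma_sss = 0.292283, Gamma_sst = -0.182976, Gamma_stt = 1.050500, Gamma_tss = -0.681335, Gamma_tst = 0.426531, Gamma_ttt = -2.448797; k3 = (0.099783, -0.193823, -0.049452, 0.115277)
  k4: at (s, t) = (1.048951, -0.846391), (ds/dtau, dt/dtau) = (0.096034, -0.185091); Gamma_sss = 0.283407, Gamma_sst = -0.175616, Gamma_stt = 1.029057, Gamma_tss = -0.670637, Gamma_tst = 0.415567, Gamma_ttt = -2.435093; k4 = (0.096034, -0.185091, -0.044111, 0.104381)
  Y <- Y + (h/6)(k1 + 2k2 + 2k3 + k4): s = 1.0489, t = -0.8463, ds/dtau = 0.0961, dt/dtau = -0.1851
step 4:
  k1: at (s, t) = (1.048926, -0.846340), (ds/dtau, dt/dtau) = (0.096052, -0.185138); Gamma_sss = 0.283438, Gamma_sst = -0.175642, Gamma_stt = 1.029132, Gamma_tss = -0.670674, Gamma_tst = 0.415605, Gamma_ttt = -2.435140; k1 = (0.096052, -0.185138, -0.044137, 0.104437)
  k2: at (s, t) = (1.056130, -0.860225), (ds/dtau, dt/dtau) = (0.092742, -0.177306); Gamma_sss = 0.275314, Gamma_sst = -0.169007, Gamma_stt = 1.009105, Gamma_tss = -0.660620, Gamma_tst = 0.405533, Gamma_ttt = -2.421359; k2 = (0.092742, -0.177306, -0.039650, 0.095140)
  k3: at (s, t) = (1.055881, -0.859638), (ds/dtau, dt/dtau) = (0.093078, -0.178003); Gamma_sss = 0.275675, Gamma_sst = -0.169304, Gamma_stt = 1.009975, Gamma_tss = -0.661045, Gamma_tst = 0.405976, Gamma_ttt = -2.421833; k3 = (0.093078, -0.178003, -0.040000, 0.095916)
  k4: at (s, t) = (1.062888, -0.873041), (ds/dtau, dt/dtau) = (0.090052, -0.170751); Gamma_sss = 0.268107, Gamma_sst = -0.163204, Gamma_stt = 0.990986, Gamma_tss = -0.651457, Gamma_tst = 0.396560, Gamma_ttt = -2.407938; k4 = (0.090052, -0.170751, -0.036086, 0.087684)
  Y <- Y + (h/6)(k1 + 2k2 + 2k3 + k4): s = 1.0629, t = -0.8730, ds/dtau = 0.0901, dt/dtau = -0.1708

Answer: s = 1.0629, t = -0.8730, ds/dtau = 0.0901, dt/dtau = -0.1708
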